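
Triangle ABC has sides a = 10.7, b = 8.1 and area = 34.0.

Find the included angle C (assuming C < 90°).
Area = ½·a·b·sin(C)  ⇒  sin(C) = 2·Area/(a·b) = 2·34.0/(10.7·8.1) = 68/86.67 ≈ 0.784585
C = arcsin(0.784585) ≈ 51.6823° (taking the acute solution since C < 90°)

C = 51.68°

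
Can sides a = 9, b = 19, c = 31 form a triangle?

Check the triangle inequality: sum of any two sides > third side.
a + b vs c: 9 + 19 = 28 ≤ 31  ✗
a + c vs b: 9 + 31 = 40 > 19  ✓
b + c vs a: 19 + 31 = 50 > 9  ✓

No: 9 + 19 = 28 is not > 31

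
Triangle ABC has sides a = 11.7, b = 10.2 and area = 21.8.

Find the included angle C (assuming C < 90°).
Area = ½·a·b·sin(C)  ⇒  sin(C) = 2·Area/(a·b) = 2·21.8/(11.7·10.2) = 43.6/119.34 ≈ 0.365343
C = arcsin(0.365343) ≈ 21.4287° (taking the acute solution since C < 90°)

C = 21.43°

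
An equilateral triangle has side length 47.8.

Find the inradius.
r = Area/s with s the semi-perimeter.
Area = (√3/4)·47.8² = (√3/4)·2284.84 ≈ 0.433013·2284.84 ≈ 989.365
s = 3·47.8/2 = 71.7
r ≈ 989.365/71.7 ≈ 13.7987
(Equivalently r = side/(2√3) = 47.8/3.4641 ≈ 13.7987.)

r = 13.8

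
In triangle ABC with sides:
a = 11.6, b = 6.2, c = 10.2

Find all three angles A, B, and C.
Law of cosines for each angle (a² = 134.56, b² = 38.44, c² = 104.04):
cos(A) = (b² + c² − a²)/(2bc) = (38.44 + 104.04 − 134.56)/(2·6.2·10.2) = 7.92/126.48 ≈ 0.0626186  ⇒  A ≈ 86.4099°
cos(B) = (a² + c² − b²)/(2ac) = (134.56 + 104.04 − 38.44)/(2·11.6·10.2) = 200.16/236.64 ≈ 0.845842  ⇒  B ≈ 32.2378°
cos(C) = (a² + b² − c²)/(2ab) = (134.56 + 38.44 − 104.04)/(2·11.6·6.2) = 68.96/143.84 ≈ 0.479422  ⇒  C ≈ 61.3524°
Check: A + B + C ≈ 180°

A = 86.41°, B = 32.24°, C = 61.35°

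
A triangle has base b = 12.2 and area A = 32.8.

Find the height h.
A = ½·b·h  ⇒  h = 2A/b = 2·32.8/12.2 = 65.6/12.2 ≈ 5.37705

h = 5.377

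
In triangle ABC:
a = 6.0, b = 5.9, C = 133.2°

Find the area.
Two sides and the included angle (SAS): A = ½·a·b·sin(C) = ½·6.0·5.9·sin(133.2°)
sin(133.2°) ≈ 0.728969
A ≈ ½·35.4·0.728969 = 17.7·0.728969 ≈ 12.9027

Area = 12.9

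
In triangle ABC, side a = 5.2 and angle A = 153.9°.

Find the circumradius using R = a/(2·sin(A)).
R = a/(2·sin(A)) = 5.2/(2·sin(153.9°))
sin(153.9°) ≈ 0.439939
R ≈ 5.2/(2·0.439939) = 5.2/0.879878 ≈ 5.90991

R = 5.91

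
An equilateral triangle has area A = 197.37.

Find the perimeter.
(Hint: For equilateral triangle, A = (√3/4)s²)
A = (√3/4)s²  ⇒  s² = 4A/√3 = 4·197.37/√3 = 789.48/1.73205 ≈ 455.806
s ≈ √455.806 ≈ 21.3496
Perimeter = 3s ≈ 3·21.3496 ≈ 64.0489

Perimeter = 64.05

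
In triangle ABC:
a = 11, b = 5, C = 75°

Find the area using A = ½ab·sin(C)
A = ½·a·b·sin(C) = ½·11·5·sin(75°)
sin(75°) ≈ 0.965926
A ≈ ½·55·0.965926 = 27.5·0.965926 ≈ 26.563

Area = 26.56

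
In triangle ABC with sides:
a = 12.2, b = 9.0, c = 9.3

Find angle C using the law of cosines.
c² = a² + b² − 2ab·cos(C)  ⇒  cos(C) = (a² + b² − c²)/(2ab)
cos(C) = (12.2² + 9.0² − 9.3²)/(2·12.2·9.0) = (148.84 + 81 − 86.49)/219.6 = 143.35/219.6 ≈ 0.652778
C = arccos(0.652778) ≈ 49.2486°

C = 49.25°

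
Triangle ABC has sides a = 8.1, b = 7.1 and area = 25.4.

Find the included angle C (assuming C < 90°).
Area = ½·a·b·sin(C)  ⇒  sin(C) = 2·Area/(a·b) = 2·25.4/(8.1·7.1) = 50.8/57.51 ≈ 0.883325
C = arcsin(0.883325) ≈ 62.0461° (taking the acute solution since C < 90°)

C = 62.05°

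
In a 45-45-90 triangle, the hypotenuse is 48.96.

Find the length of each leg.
In a 45-45-90 triangle hypotenuse = leg·√2, so leg = hypotenuse/√2.
Leg = 48.96/√2 ≈ 48.96/1.41421 ≈ 34.6199

Each leg = 34.62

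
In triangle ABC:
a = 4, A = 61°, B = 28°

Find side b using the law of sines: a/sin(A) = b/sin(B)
a/sin(A) = b/sin(B)  ⇒  b = a·sin(B)/sin(A) = 4·sin(28°)/sin(61°)
sin(28°) ≈ 0.469472, sin(61°) ≈ 0.87462
b ≈ 4·0.469472/0.87462 ≈ 1.87789/0.87462 ≈ 2.14709

b = 2.147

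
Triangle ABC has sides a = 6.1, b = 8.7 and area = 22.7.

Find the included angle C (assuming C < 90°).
Area = ½·a·b·sin(C)  ⇒  sin(C) = 2·Area/(a·b) = 2·22.7/(6.1·8.7) = 45.4/53.07 ≈ 0.855474
C = arcsin(0.855474) ≈ 58.8121° (taking the acute solution since C < 90°)

C = 58.81°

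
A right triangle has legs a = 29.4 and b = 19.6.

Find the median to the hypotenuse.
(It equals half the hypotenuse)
Hypotenuse c = √(a² + b²) = √(864.36 + 384.16) = √1248.52 ≈ 35.3344
Median to hypotenuse = c/2 ≈ 35.3344/2 ≈ 17.6672

Median = 17.67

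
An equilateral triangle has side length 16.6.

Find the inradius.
r = Area/s with s the semi-perimeter.
Area = (√3/4)·16.6² = (√3/4)·275.56 ≈ 0.433013·275.56 ≈ 119.321
s = 3·16.6/2 = 24.9
r ≈ 119.321/24.9 ≈ 4.79201
(Equivalently r = side/(2√3) = 16.6/3.4641 ≈ 4.79201.)

r = 4.792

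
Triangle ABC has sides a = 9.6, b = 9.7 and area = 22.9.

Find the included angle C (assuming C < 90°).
Area = ½·a·b·sin(C)  ⇒  sin(C) = 2·Area/(a·b) = 2·22.9/(9.6·9.7) = 45.8/93.12 ≈ 0.491838
C = arcsin(0.491838) ≈ 29.4615° (taking the acute solution since C < 90°)

C = 29.46°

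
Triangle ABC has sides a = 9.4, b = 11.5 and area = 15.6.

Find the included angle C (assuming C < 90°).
Area = ½·a·b·sin(C)  ⇒  sin(C) = 2·Area/(a·b) = 2·15.6/(9.4·11.5) = 31.2/108.1 ≈ 0.288622
C = arcsin(0.288622) ≈ 16.7755° (taking the acute solution since C < 90°)

C = 16.78°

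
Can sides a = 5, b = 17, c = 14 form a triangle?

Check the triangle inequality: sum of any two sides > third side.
a + b vs c: 5 + 17 = 22 > 14  ✓
a + c vs b: 5 + 14 = 19 > 17  ✓
b + c vs a: 17 + 14 = 31 > 5  ✓

Yes, triangle inequality satisfied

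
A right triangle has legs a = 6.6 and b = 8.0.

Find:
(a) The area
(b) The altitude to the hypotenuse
(a) The legs are perpendicular, so Area = ½·a·b = ½·6.6·8.0 = ½·52.8 = 26.4
(b) Hypotenuse c = √(a² + b²) = √(43.56 + 64) = √107.56 ≈ 10.3711
    Area = ½·c·h_c  ⇒  h_c = 2·Area/c = 52.8/10.3711 ≈ 5.09106

Area = 26.4, h_c = 5.091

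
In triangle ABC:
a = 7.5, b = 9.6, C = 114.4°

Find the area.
Two sides and the included angle (SAS): A = ½·a·b·sin(C) = ½·7.5·9.6·sin(114.4°)
sin(114.4°) ≈ 0.910684
A ≈ ½·72·0.910684 = 36·0.910684 ≈ 32.7846

Area = 32.78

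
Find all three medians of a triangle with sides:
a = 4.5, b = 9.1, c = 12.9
Median formula: m_a = ½√(2b² + 2c² − a²) (and cyclically). a² = 20.25, b² = 82.81, c² = 166.41.
m_a = ½√(2·82.81 + 2·166.41 − 20.25) = ½√478.19 ≈ ½·21.8676 ≈ 10.9338
m_b = ½√(2·20.25 + 2·166.41 − 82.81) = ½√290.51 ≈ ½·17.0444 ≈ 8.52218
m_c = ½√(2·20.25 + 2·82.81 − 166.41) = ½√39.71 ≈ ½·6.30159 ≈ 3.15079

m_a = 10.93, m_b = 8.522, m_c = 3.151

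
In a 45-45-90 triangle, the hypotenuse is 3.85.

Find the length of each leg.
In a 45-45-90 triangle hypotenuse = leg·√2, so leg = hypotenuse/√2.
Leg = 3.85/√2 ≈ 3.85/1.41421 ≈ 2.72236

Each leg = 2.722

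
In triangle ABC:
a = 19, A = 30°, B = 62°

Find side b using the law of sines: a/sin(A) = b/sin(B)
a/sin(A) = b/sin(B)  ⇒  b = a·sin(B)/sin(A) = 19·sin(62°)/sin(30°)
sin(62°) ≈ 0.882948, sin(30°) ≈ 0.5
b ≈ 19·0.882948/0.5 ≈ 16.776/0.5 ≈ 33.552

b = 33.55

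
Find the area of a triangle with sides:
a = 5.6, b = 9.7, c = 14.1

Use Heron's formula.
s = (5.6 + 9.7 + 14.1)/2 = 29.4/2 = 14.7
s − a = 9.1, s − b = 5, s − c = 0.6
s(s−a)(s−b)(s−c) = 14.7·9.1·5·0.6 ≈ 401.31
Area = √401.31 ≈ 20.0327

Area = 20.03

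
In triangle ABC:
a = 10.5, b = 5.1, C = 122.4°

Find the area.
Two sides and the included angle (SAS): A = ½·a·b·sin(C) = ½·10.5·5.1·sin(122.4°)
sin(122.4°) ≈ 0.844328
A ≈ ½·53.55·0.844328 = 26.775·0.844328 ≈ 22.6069

Area = 22.61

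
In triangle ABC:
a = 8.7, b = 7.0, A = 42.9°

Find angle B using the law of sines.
a/sin(A) = b/sin(B)  ⇒  sin(B) = b·sin(A)/a = 7.0·sin(42.9°)/8.7
sin(42.9°) ≈ 0.680721
sin(B) ≈ 7.0·0.680721/8.7 ≈ 4.76505/8.7 ≈ 0.547706
B = arcsin(0.547706) ≈ 33.2098°
(Since b ≤ a we need B ≤ A, so the obtuse alternative 180° − 33.2098° ≈ 146.79° is rejected.)

B = 33.21°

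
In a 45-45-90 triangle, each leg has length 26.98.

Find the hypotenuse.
In a 45-45-90 triangle the sides are in ratio 1 : 1 : √2, so hypotenuse = leg·√2.
Hypotenuse = 26.98·√2 ≈ 26.98·1.41421 ≈ 38.1555

Hypotenuse = 26.98√2 = 38.16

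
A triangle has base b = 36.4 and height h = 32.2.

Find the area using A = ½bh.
A = ½·b·h = ½·36.4·32.2 = ½·1172.08 = 586.04

Area = 586.04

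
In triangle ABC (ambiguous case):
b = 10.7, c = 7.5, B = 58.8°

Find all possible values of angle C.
b/sin(B) = c/sin(C)  ⇒  sin(C) = c·sin(B)/b = 7.5·sin(58.8°)/10.7
sin(58.8°) ≈ 0.855364
sin(C) ≈ 7.5·0.855364/10.7 ≈ 6.41523/10.7 ≈ 0.599554
Candidate 1: C₁ = arcsin(0.599554) ≈ 36.838°  →  A = 180° − 58.8° − 36.838° ≈ 84.362° > 0, valid
Candidate 2: C₂ = 180° − C₁ ≈ 143.162°  →  A = 180° − 58.8° − 143.162° ≈ -21.962° ≤ 0, not a valid triangle

C = 36.84° (one solution)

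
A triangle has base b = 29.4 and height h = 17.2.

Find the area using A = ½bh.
A = ½·b·h = ½·29.4·17.2 = ½·505.68 = 252.84

Area = 252.84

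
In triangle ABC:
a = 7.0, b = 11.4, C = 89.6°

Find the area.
Two sides and the included angle (SAS): A = ½·a·b·sin(C) = ½·7.0·11.4·sin(89.6°)
sin(89.6°) ≈ 0.999976
A ≈ ½·79.8·0.999976 = 39.9·0.999976 ≈ 39.899

Area = 39.9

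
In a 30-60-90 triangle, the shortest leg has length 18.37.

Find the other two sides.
In a 30-60-90 triangle the sides are in ratio 1 : √3 : 2 (short leg : long leg : hypotenuse).
Long leg = 18.37·√3 ≈ 18.37·1.73205 ≈ 31.8178
Hypotenuse = 2·18.37 = 36.74

Long leg = 18.37√3 = 31.82, Hypotenuse = 36.74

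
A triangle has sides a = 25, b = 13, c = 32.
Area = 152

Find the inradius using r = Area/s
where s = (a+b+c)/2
s = (25 + 13 + 32)/2 = 70/2 = 35
r = Area/s = 152/35 ≈ 4.34286

r = 4.343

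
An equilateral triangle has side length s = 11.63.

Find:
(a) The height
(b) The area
(a) The height splits the triangle into two 30-60-90 halves: h = s·√3/2 = 11.63·1.73205/2 ≈ 20.1438/2 ≈ 10.0719
(b) Area = (√3/4)·s² = (√3/4)·11.63² = (√3/4)·135.2569 ≈ 0.433013·135.2569 ≈ 58.568

Height = 10.07, Area = 58.57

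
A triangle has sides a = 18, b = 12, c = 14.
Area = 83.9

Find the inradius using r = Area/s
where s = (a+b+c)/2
s = (18 + 12 + 14)/2 = 44/2 = 22
r = Area/s = 83.9/22 ≈ 3.81364

r = 3.814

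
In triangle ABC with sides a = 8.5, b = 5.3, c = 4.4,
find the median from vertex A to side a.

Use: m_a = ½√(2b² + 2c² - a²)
m_a = ½√(2·5.3² + 2·4.4² − 8.5²) = ½√(2·28.09 + 2·19.36 − 72.25) = ½√(56.18 + 38.72 − 72.25) = ½√22.65
√22.65 ≈ 4.7592, so m_a ≈ 2.3796

m_a = 2.38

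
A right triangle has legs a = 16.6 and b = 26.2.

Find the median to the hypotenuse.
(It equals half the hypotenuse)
Hypotenuse c = √(a² + b²) = √(275.56 + 686.44) = √962 ≈ 31.0161
Median to hypotenuse = c/2 ≈ 31.0161/2 ≈ 15.5081

Median = 15.51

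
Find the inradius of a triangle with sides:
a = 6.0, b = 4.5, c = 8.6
r = Area/s where s is the semi-perimeter.
s = (6.0 + 4.5 + 8.6)/2 = 19.1/2 = 9.55
Area = √(s(s−a)(s−b)(s−c)) = √(9.55·3.55·5.05·0.95) ≈ √162.647 ≈ 12.7533
r ≈ 12.7533/9.55 ≈ 1.33543

r = 1.335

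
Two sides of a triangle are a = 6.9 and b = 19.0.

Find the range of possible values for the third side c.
Triangle inequality: |a − b| < c < a + b
|a − b| = |6.9 − 19.0| = 12.1
a + b = 6.9 + 19.0 = 25.9

12.1 < c < 25.9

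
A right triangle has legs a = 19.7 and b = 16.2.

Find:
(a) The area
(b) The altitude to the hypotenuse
(a) The legs are perpendicular, so Area = ½·a·b = ½·19.7·16.2 = ½·319.14 = 159.57
(b) Hypotenuse c = √(a² + b²) = √(388.09 + 262.44) = √650.53 ≈ 25.5055
    Area = ½·c·h_c  ⇒  h_c = 2·Area/c = 319.14/25.5055 ≈ 12.5126

Area = 159.57, h_c = 12.51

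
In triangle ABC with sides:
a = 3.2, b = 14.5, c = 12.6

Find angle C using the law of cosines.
c² = a² + b² − 2ab·cos(C)  ⇒  cos(C) = (a² + b² − c²)/(2ab)
cos(C) = (3.2² + 14.5² − 12.6²)/(2·3.2·14.5) = (10.24 + 210.25 − 158.76)/92.8 = 61.73/92.8 ≈ 0.665194
C = arccos(0.665194) ≈ 48.3028°

C = 48.3°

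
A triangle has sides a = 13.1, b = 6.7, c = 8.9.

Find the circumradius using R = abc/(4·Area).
First find the area with Heron's formula.
s = (13.1 + 6.7 + 8.9)/2 = 14.35
Area = √(s(s−a)(s−b)(s−c)) = √(14.35·1.25·7.65·5.45) ≈ √747.859 ≈ 27.347
abc = 13.1·6.7·8.9 = 781.153
R = abc/(4·Area) ≈ 781.153/(4·27.347) = 781.153/109.388 ≈ 7.14112

R = 7.141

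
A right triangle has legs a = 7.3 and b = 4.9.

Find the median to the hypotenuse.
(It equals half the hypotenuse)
Hypotenuse c = √(a² + b²) = √(53.29 + 24.01) = √77.3 ≈ 8.79204
Median to hypotenuse = c/2 ≈ 8.79204/2 ≈ 4.39602

Median = 4.396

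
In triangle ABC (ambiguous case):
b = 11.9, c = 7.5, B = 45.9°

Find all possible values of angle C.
b/sin(B) = c/sin(C)  ⇒  sin(C) = c·sin(B)/b = 7.5·sin(45.9°)/11.9
sin(45.9°) ≈ 0.718126
sin(C) ≈ 7.5·0.718126/11.9 ≈ 5.38595/11.9 ≈ 0.452601
Candidate 1: C₁ = arcsin(0.452601) ≈ 26.9107°  →  A = 180° − 45.9° − 26.9107° ≈ 107.189° > 0, valid
Candidate 2: C₂ = 180° − C₁ ≈ 153.089°  →  A = 180° − 45.9° − 153.089° ≈ -18.9893° ≤ 0, not a valid triangle

C = 26.91° (one solution)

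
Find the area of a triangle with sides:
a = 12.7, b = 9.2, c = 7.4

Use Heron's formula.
s = (12.7 + 9.2 + 7.4)/2 = 29.3/2 = 14.65
s − a = 1.95, s − b = 5.45, s − c = 7.25
s(s−a)(s−b)(s−c) = 14.65·1.95·5.45·7.25 ≈ 1128.77
Area = √1128.77 ≈ 33.5972

Area = 33.6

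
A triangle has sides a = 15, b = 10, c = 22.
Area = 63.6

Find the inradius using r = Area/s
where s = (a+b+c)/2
s = (15 + 10 + 22)/2 = 47/2 = 23.5
r = Area/s = 63.6/23.5 ≈ 2.70638

r = 2.706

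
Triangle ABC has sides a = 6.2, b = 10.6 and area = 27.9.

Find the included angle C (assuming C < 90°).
Area = ½·a·b·sin(C)  ⇒  sin(C) = 2·Area/(a·b) = 2·27.9/(6.2·10.6) = 55.8/65.72 ≈ 0.849057
C = arcsin(0.849057) ≈ 58.1092° (taking the acute solution since C < 90°)

C = 58.11°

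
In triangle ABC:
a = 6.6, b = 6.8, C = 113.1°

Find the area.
Two sides and the included angle (SAS): A = ½·a·b·sin(C) = ½·6.6·6.8·sin(113.1°)
sin(113.1°) ≈ 0.919821
A ≈ ½·44.88·0.919821 = 22.44·0.919821 ≈ 20.6408

Area = 20.64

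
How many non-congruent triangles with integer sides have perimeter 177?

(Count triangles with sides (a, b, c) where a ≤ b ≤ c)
Let a ≤ b ≤ c with a + b + c = 177. The only binding inequality is a + b > c, i.e. 177 − c > c, so c < 177/2; and c ≥ 177/3 since c is the largest side.
So 59 ≤ c ≤ 88. For each c, b runs from ⌈(177 − c)/2⌉ up to c (then a = 177 − b − c satisfies 1 ≤ a ≤ b automatically), giving c − ⌈(177 − c)/2⌉ + 1 choices.
Summing over c: 1 + 2 + 4 + 5 + … + 43 + 44  (30 terms, c = 59, …, 88) = 675
Check (closed form: nearest integer to p²/48 for even p, (p+3)²/48 for odd p): (177+3)²/48 = 180²/48 = 32400/48 ≈ 675.00 → 675

675 triangles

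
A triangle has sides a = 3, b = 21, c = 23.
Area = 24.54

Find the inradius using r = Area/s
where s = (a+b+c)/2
s = (3 + 21 + 23)/2 = 47/2 = 23.5
r = Area/s = 24.54/23.5 ≈ 1.04426

r = 1.044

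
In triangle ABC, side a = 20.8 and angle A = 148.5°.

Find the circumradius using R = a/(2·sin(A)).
R = a/(2·sin(A)) = 20.8/(2·sin(148.5°))
sin(148.5°) ≈ 0.522499
R ≈ 20.8/(2·0.522499) = 20.8/1.045 ≈ 19.9044

R = 19.9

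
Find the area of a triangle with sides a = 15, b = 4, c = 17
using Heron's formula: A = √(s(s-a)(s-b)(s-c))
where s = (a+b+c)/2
s = (15 + 4 + 17)/2 = 36/2 = 18
s − a = 3, s − b = 14, s − c = 1
s(s−a)(s−b)(s−c) = 18·3·14·1 = 756
Area = √756 ≈ 27.4955

s = 18.0, Area = 27.5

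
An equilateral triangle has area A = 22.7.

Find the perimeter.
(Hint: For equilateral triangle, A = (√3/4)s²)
A = (√3/4)s²  ⇒  s² = 4A/√3 = 4·22.7/√3 = 90.8/1.73205 ≈ 52.4234
s ≈ √52.4234 ≈ 7.2404
Perimeter = 3s ≈ 3·7.2404 ≈ 21.7212

Perimeter = 21.72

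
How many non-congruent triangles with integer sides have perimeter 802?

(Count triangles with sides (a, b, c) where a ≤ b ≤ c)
Let a ≤ b ≤ c with a + b + c = 802. The only binding inequality is a + b > c, i.e. 802 − c > c, so c < 802/2; and c ≥ 802/3 since c is the largest side.
So 268 ≤ c ≤ 400. For each c, b runs from ⌈(802 − c)/2⌉ up to c (then a = 802 − b − c satisfies 1 ≤ a ≤ b automatically), giving c − ⌈(802 − c)/2⌉ + 1 choices.
Summing over c: 2 + 3 + 5 + 6 + … + 198 + 200  (133 terms, c = 268, …, 400) = 13400
Check (closed form: nearest integer to p²/48 for even p, (p+3)²/48 for odd p): 802²/48 = 643204/48 ≈ 13400.08 → 13400

13400 triangles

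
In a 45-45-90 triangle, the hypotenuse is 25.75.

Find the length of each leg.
In a 45-45-90 triangle hypotenuse = leg·√2, so leg = hypotenuse/√2.
Leg = 25.75/√2 ≈ 25.75/1.41421 ≈ 18.208

Each leg = 18.21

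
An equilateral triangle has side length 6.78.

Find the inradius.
r = Area/s with s the semi-perimeter.
Area = (√3/4)·6.78² = (√3/4)·45.9684 ≈ 0.433013·45.9684 ≈ 19.9049
s = 3·6.78/2 = 10.17
r ≈ 19.9049/10.17 ≈ 1.95722
(Equivalently r = side/(2√3) = 6.78/3.4641 ≈ 1.95722.)

r = 1.957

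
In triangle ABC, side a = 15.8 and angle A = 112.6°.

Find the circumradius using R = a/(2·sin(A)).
R = a/(2·sin(A)) = 15.8/(2·sin(112.6°))
sin(112.6°) ≈ 0.92321
R ≈ 15.8/(2·0.92321) = 15.8/1.84642 ≈ 8.5571

R = 8.557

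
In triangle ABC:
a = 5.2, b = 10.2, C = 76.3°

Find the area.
Two sides and the included angle (SAS): A = ½·a·b·sin(C) = ½·5.2·10.2·sin(76.3°)
sin(76.3°) ≈ 0.971549
A ≈ ½·53.04·0.971549 = 26.52·0.971549 ≈ 25.7655

Area = 25.77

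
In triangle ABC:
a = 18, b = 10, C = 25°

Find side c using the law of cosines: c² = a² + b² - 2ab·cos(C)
c² = 18² + 10² − 2·18·10·cos(25°)
cos(25°) ≈ 0.906308
c² ≈ 324 + 100 − 360·(0.906308) ≈ 424 − 326.271 ≈ 97.7292
c ≈ √97.7292 ≈ 9.88581

c = 9.886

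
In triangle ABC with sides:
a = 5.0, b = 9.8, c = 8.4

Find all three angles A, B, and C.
Law of cosines for each angle (a² = 25, b² = 96.04, c² = 70.56):
cos(A) = (b² + c² − a²)/(2bc) = (96.04 + 70.56 − 25)/(2·9.8·8.4) = 141.6/164.64 ≈ 0.860058  ⇒  A ≈ 30.6769°
cos(B) = (a² + c² − b²)/(2ac) = (25 + 70.56 − 96.04)/(2·5.0·8.4) = -0.48/84 ≈ -0.00571429  ⇒  B ≈ 90.3274°
cos(C) = (a² + b² − c²)/(2ab) = (25 + 96.04 − 70.56)/(2·5.0·9.8) = 50.48/98 ≈ 0.515102  ⇒  C ≈ 58.9957°
Check: A + B + C ≈ 180°

A = 30.68°, B = 90.33°, C = 59°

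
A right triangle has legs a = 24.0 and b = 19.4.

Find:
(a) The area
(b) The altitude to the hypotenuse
(a) The legs are perpendicular, so Area = ½·a·b = ½·24.0·19.4 = ½·465.6 = 232.8
(b) Hypotenuse c = √(a² + b²) = √(576 + 376.36) = √952.36 ≈ 30.8603
    Area = ½·c·h_c  ⇒  h_c = 2·Area/c = 465.6/30.8603 ≈ 15.0873

Area = 232.8, h_c = 15.09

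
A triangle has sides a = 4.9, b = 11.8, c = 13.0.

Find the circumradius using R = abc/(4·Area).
First find the area with Heron's formula.
s = (4.9 + 11.8 + 13.0)/2 = 14.85
Area = √(s(s−a)(s−b)(s−c)) = √(14.85·9.95·3.05·1.85) ≈ √833.722 ≈ 28.8742
abc = 4.9·11.8·13.0 = 751.66
R = abc/(4·Area) ≈ 751.66/(4·28.8742) = 751.66/115.497 ≈ 6.50805

R = 6.508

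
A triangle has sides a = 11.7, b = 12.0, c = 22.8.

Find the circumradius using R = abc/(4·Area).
First find the area with Heron's formula.
s = (11.7 + 12.0 + 22.8)/2 = 23.25
Area = √(s(s−a)(s−b)(s−c)) = √(23.25·11.55·11.25·0.45) ≈ √1359.47 ≈ 36.871
abc = 11.7·12.0·22.8 = 3201.12
R = abc/(4·Area) ≈ 3201.12/(4·36.871) = 3201.12/147.484 ≈ 21.7049

R = 21.7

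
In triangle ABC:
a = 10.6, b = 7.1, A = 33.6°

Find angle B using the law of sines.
a/sin(A) = b/sin(B)  ⇒  sin(B) = b·sin(A)/a = 7.1·sin(33.6°)/10.6
sin(33.6°) ≈ 0.553392
sin(B) ≈ 7.1·0.553392/10.6 ≈ 3.92908/10.6 ≈ 0.370668
B = arcsin(0.370668) ≈ 21.7568°
(Since b ≤ a we need B ≤ A, so the obtuse alternative 180° − 21.7568° ≈ 158.243° is rejected.)

B = 21.76°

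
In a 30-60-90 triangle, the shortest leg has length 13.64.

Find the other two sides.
In a 30-60-90 triangle the sides are in ratio 1 : √3 : 2 (short leg : long leg : hypotenuse).
Long leg = 13.64·√3 ≈ 13.64·1.73205 ≈ 23.6252
Hypotenuse = 2·13.64 = 27.28

Long leg = 13.64√3 = 23.63, Hypotenuse = 27.28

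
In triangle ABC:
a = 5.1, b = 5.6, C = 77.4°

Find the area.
Two sides and the included angle (SAS): A = ½·a·b·sin(C) = ½·5.1·5.6·sin(77.4°)
sin(77.4°) ≈ 0.975917
A ≈ ½·28.56·0.975917 = 14.28·0.975917 ≈ 13.9361

Area = 13.94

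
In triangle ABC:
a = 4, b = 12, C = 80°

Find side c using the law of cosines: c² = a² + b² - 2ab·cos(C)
c² = 4² + 12² − 2·4·12·cos(80°)
cos(80°) ≈ 0.173648
c² ≈ 16 + 144 − 96·(0.173648) ≈ 160 − 16.6702 ≈ 143.33
c ≈ √143.33 ≈ 11.972

c = 11.97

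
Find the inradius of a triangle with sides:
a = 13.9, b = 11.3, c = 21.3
r = Area/s where s is the semi-perimeter.
s = (13.9 + 11.3 + 21.3)/2 = 46.5/2 = 23.25
Area = √(s(s−a)(s−b)(s−c)) = √(23.25·9.35·11.95·1.95) ≈ √5065.67 ≈ 71.1735
r ≈ 71.1735/23.25 ≈ 3.06123

r = 3.061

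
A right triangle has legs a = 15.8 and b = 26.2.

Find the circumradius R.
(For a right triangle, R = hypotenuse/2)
Hypotenuse c = √(a² + b²) = √(249.64 + 686.44) = √936.08 ≈ 30.5954
R = c/2 ≈ 30.5954/2 ≈ 15.2977

R = 15.3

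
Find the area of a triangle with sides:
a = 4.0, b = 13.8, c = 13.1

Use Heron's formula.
s = (4.0 + 13.8 + 13.1)/2 = 30.9/2 = 15.45
s − a = 11.45, s − b = 1.65, s − c = 2.35
s(s−a)(s−b)(s−c) = 15.45·11.45·1.65·2.35 ≈ 685.939
Area = √685.939 ≈ 26.1904

Area = 26.19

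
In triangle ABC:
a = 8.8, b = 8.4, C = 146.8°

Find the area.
Two sides and the included angle (SAS): A = ½·a·b·sin(C) = ½·8.8·8.4·sin(146.8°)
sin(146.8°) ≈ 0.547563
A ≈ ½·73.92·0.547563 = 36.96·0.547563 ≈ 20.2379

Area = 20.24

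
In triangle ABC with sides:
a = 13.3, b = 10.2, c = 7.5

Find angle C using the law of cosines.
c² = a² + b² − 2ab·cos(C)  ⇒  cos(C) = (a² + b² − c²)/(2ab)
cos(C) = (13.3² + 10.2² − 7.5²)/(2·13.3·10.2) = (176.89 + 104.04 − 56.25)/271.32 = 224.68/271.32 ≈ 0.8281
C = arccos(0.8281) ≈ 34.096°

C = 34.1°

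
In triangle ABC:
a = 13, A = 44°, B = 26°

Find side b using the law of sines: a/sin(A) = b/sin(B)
a/sin(A) = b/sin(B)  ⇒  b = a·sin(B)/sin(A) = 13·sin(26°)/sin(44°)
sin(26°) ≈ 0.438371, sin(44°) ≈ 0.694658
b ≈ 13·0.438371/0.694658 ≈ 5.69882/0.694658 ≈ 8.20378

b = 8.204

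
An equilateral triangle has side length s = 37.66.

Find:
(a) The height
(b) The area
(a) The height splits the triangle into two 30-60-90 halves: h = s·√3/2 = 37.66·1.73205/2 ≈ 65.229/2 ≈ 32.6145
(b) Area = (√3/4)·s² = (√3/4)·37.66² = (√3/4)·1418.2756 ≈ 0.433013·1418.2756 ≈ 614.131

Height = 32.61, Area = 614.1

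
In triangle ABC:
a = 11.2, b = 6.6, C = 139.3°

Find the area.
Two sides and the included angle (SAS): A = ½·a·b·sin(C) = ½·11.2·6.6·sin(139.3°)
sin(139.3°) ≈ 0.652098
A ≈ ½·73.92·0.652098 = 36.96·0.652098 ≈ 24.1016

Area = 24.1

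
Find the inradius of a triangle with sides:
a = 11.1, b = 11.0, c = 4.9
r = Area/s where s is the semi-perimeter.
s = (11.1 + 11.0 + 4.9)/2 = 27/2 = 13.5
Area = √(s(s−a)(s−b)(s−c)) = √(13.5·2.4·2.5·8.6) ≈ √696.6 ≈ 26.3932
r ≈ 26.3932/13.5 ≈ 1.95505

r = 1.955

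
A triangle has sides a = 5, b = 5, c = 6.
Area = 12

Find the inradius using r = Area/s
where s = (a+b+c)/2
s = (5 + 5 + 6)/2 = 16/2 = 8
r = Area/s = 12/8 ≈ 1.5

r = 1.5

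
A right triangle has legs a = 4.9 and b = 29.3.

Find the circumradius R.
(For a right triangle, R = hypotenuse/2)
Hypotenuse c = √(a² + b²) = √(24.01 + 858.49) = √882.5 ≈ 29.7069
R = c/2 ≈ 29.7069/2 ≈ 14.8535

R = 14.85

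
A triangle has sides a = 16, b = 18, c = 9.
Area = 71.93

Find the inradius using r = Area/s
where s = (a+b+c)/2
s = (16 + 18 + 9)/2 = 43/2 = 21.5
r = Area/s = 71.93/21.5 ≈ 3.34558

r = 3.346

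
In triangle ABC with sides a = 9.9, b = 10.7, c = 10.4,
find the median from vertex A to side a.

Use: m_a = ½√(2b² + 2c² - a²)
m_a = ½√(2·10.7² + 2·10.4² − 9.9²) = ½√(2·114.49 + 2·108.16 − 98.01) = ½√(228.98 + 216.32 − 98.01) = ½√347.29
√347.29 ≈ 18.6357, so m_a ≈ 9.31786

m_a = 9.318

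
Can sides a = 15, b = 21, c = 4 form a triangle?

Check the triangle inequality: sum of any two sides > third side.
a + b vs c: 15 + 21 = 36 > 4  ✓
a + c vs b: 15 + 4 = 19 ≤ 21  ✗
b + c vs a: 21 + 4 = 25 > 15  ✓

No: 15 + 4 = 19 is not > 21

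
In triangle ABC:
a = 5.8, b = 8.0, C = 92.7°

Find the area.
Two sides and the included angle (SAS): A = ½·a·b·sin(C) = ½·5.8·8.0·sin(92.7°)
sin(92.7°) ≈ 0.99889
A ≈ ½·46.4·0.99889 = 23.2·0.99889 ≈ 23.1742

Area = 23.17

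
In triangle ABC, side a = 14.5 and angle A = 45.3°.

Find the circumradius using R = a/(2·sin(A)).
R = a/(2·sin(A)) = 14.5/(2·sin(45.3°))
sin(45.3°) ≈ 0.710799
R ≈ 14.5/(2·0.710799) = 14.5/1.4216 ≈ 10.1998

R = 10.2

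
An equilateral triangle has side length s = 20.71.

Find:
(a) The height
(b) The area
(a) The height splits the triangle into two 30-60-90 halves: h = s·√3/2 = 20.71·1.73205/2 ≈ 35.8708/2 ≈ 17.9354
(b) Area = (√3/4)·s² = (√3/4)·20.71² = (√3/4)·428.9041 ≈ 0.433013·428.9041 ≈ 185.721

Height = 17.94, Area = 185.7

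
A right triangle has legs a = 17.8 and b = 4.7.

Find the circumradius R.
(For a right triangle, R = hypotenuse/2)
Hypotenuse c = √(a² + b²) = √(316.84 + 22.09) = √338.93 ≈ 18.4101
R = c/2 ≈ 18.4101/2 ≈ 9.20503

R = 9.205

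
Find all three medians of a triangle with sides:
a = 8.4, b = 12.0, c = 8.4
Median formula: m_a = ½√(2b² + 2c² − a²) (and cyclically). a² = 70.56, b² = 144, c² = 70.56.
m_a = ½√(2·144 + 2·70.56 − 70.56) = ½√358.56 ≈ ½·18.9357 ≈ 9.46784
m_b = ½√(2·70.56 + 2·70.56 − 144) = ½√138.24 ≈ ½·11.7576 ≈ 5.87878
m_c = ½√(2·70.56 + 2·144 − 70.56) = ½√358.56 ≈ ½·18.9357 ≈ 9.46784

m_a = 9.468, m_b = 5.879, m_c = 9.468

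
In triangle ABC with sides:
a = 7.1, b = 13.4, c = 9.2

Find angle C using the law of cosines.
c² = a² + b² − 2ab·cos(C)  ⇒  cos(C) = (a² + b² − c²)/(2ab)
cos(C) = (7.1² + 13.4² − 9.2²)/(2·7.1·13.4) = (50.41 + 179.56 − 84.64)/190.28 = 145.33/190.28 ≈ 0.763769
C = arccos(0.763769) ≈ 40.2024°

C = 40.2°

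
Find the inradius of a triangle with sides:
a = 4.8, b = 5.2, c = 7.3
r = Area/s where s is the semi-perimeter.
s = (4.8 + 5.2 + 7.3)/2 = 17.3/2 = 8.65
Area = √(s(s−a)(s−b)(s−c)) = √(8.65·3.85·3.45·1.35) ≈ √155.106 ≈ 12.4542
r ≈ 12.4542/8.65 ≈ 1.43979

r = 1.44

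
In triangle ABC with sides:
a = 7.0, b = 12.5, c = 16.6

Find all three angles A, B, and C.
Law of cosines for each angle (a² = 49, b² = 156.25, c² = 275.56):
cos(A) = (b² + c² − a²)/(2bc) = (156.25 + 275.56 − 49)/(2·12.5·16.6) = 382.81/415 ≈ 0.922434  ⇒  A ≈ 22.7155°
cos(B) = (a² + c² − b²)/(2ac) = (49 + 275.56 − 156.25)/(2·7.0·16.6) = 168.31/232.4 ≈ 0.724225  ⇒  B ≈ 43.5955°
cos(C) = (a² + b² − c²)/(2ab) = (49 + 156.25 − 275.56)/(2·7.0·12.5) = -70.31/175 ≈ -0.401771  ⇒  C ≈ 113.689°
Check: A + B + C ≈ 180°

A = 22.72°, B = 43.6°, C = 113.7°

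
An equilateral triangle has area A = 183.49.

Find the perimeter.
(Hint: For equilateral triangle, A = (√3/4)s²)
A = (√3/4)s²  ⇒  s² = 4A/√3 = 4·183.49/√3 = 733.96/1.73205 ≈ 423.752
s ≈ √423.752 ≈ 20.5852
Perimeter = 3s ≈ 3·20.5852 ≈ 61.7557

Perimeter = 61.76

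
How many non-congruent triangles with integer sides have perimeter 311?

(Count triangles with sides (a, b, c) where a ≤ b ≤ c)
Let a ≤ b ≤ c with a + b + c = 311. The only binding inequality is a + b > c, i.e. 311 − c > c, so c < 311/2; and c ≥ 311/3 since c is the largest side.
So 104 ≤ c ≤ 155. For each c, b runs from ⌈(311 − c)/2⌉ up to c (then a = 311 − b − c satisfies 1 ≤ a ≤ b automatically), giving c − ⌈(311 − c)/2⌉ + 1 choices.
Summing over c: 1 + 3 + 4 + 6 + … + 76 + 78  (52 terms, c = 104, …, 155) = 2054
Check (closed form: nearest integer to p²/48 for even p, (p+3)²/48 for odd p): (311+3)²/48 = 314²/48 = 98596/48 ≈ 2054.08 → 2054

2054 triangles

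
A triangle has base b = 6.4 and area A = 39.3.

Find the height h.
A = ½·b·h  ⇒  h = 2A/b = 2·39.3/6.4 = 78.6/6.4 ≈ 12.2812

h = 12.28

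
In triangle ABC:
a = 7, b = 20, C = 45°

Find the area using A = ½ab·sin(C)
A = ½·a·b·sin(C) = ½·7·20·sin(45°)
sin(45°) ≈ 0.707107
A ≈ ½·140·0.707107 = 70·0.707107 ≈ 49.4975

Area = 49.5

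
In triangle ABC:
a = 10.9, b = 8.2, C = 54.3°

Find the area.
Two sides and the included angle (SAS): A = ½·a·b·sin(C) = ½·10.9·8.2·sin(54.3°)
sin(54.3°) ≈ 0.812084
A ≈ ½·89.38·0.812084 = 44.69·0.812084 ≈ 36.292

Area = 36.29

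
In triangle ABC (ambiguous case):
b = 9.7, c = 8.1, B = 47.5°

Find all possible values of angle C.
b/sin(B) = c/sin(C)  ⇒  sin(C) = c·sin(B)/b = 8.1·sin(47.5°)/9.7
sin(47.5°) ≈ 0.737277
sin(C) ≈ 8.1·0.737277/9.7 ≈ 5.97195/9.7 ≈ 0.615665
Candidate 1: C₁ = arcsin(0.615665) ≈ 38.0002°  →  A = 180° − 47.5° − 38.0002° ≈ 94.4998° > 0, valid
Candidate 2: C₂ = 180° − C₁ ≈ 142°  →  A = 180° − 47.5° − 142° ≈ -9.4998° ≤ 0, not a valid triangle

C = 38° (one solution)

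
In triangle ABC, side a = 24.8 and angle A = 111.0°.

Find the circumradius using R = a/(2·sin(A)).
R = a/(2·sin(A)) = 24.8/(2·sin(111.0°))
sin(111.0°) ≈ 0.93358
R ≈ 24.8/(2·0.93358) = 24.8/1.86716 ≈ 13.2822

R = 13.28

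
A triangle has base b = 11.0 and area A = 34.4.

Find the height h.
A = ½·b·h  ⇒  h = 2A/b = 2·34.4/11.0 = 68.8/11.0 ≈ 6.25455

h = 6.255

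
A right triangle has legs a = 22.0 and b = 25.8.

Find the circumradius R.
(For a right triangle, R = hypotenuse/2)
Hypotenuse c = √(a² + b²) = √(484 + 665.64) = √1149.64 ≈ 33.9063
R = c/2 ≈ 33.9063/2 ≈ 16.9532

R = 16.95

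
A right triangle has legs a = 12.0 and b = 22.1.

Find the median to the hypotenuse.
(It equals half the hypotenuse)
Hypotenuse c = √(a² + b²) = √(144 + 488.41) = √632.41 ≈ 25.1478
Median to hypotenuse = c/2 ≈ 25.1478/2 ≈ 12.5739

Median = 12.57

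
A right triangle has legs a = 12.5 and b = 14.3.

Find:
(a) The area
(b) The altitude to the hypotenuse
(a) The legs are perpendicular, so Area = ½·a·b = ½·12.5·14.3 = ½·178.75 = 89.375
(b) Hypotenuse c = √(a² + b²) = √(156.25 + 204.49) = √360.74 ≈ 18.9932
    Area = ½·c·h_c  ⇒  h_c = 2·Area/c = 178.75/18.9932 ≈ 9.41128

Area = 89.375, h_c = 9.411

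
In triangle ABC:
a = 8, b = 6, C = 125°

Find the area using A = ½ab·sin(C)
A = ½·a·b·sin(C) = ½·8·6·sin(125°)
sin(125°) ≈ 0.819152
A ≈ ½·48·0.819152 = 24·0.819152 ≈ 19.6596

Area = 19.66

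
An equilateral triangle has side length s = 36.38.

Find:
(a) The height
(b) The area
(a) The height splits the triangle into two 30-60-90 halves: h = s·√3/2 = 36.38·1.73205/2 ≈ 63.012/2 ≈ 31.506
(b) Area = (√3/4)·s² = (√3/4)·36.38² = (√3/4)·1323.5044 ≈ 0.433013·1323.5044 ≈ 573.094

Height = 31.51, Area = 573.1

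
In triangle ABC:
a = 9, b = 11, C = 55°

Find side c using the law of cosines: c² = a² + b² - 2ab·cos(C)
c² = 9² + 11² − 2·9·11·cos(55°)
cos(55°) ≈ 0.573576
c² ≈ 81 + 121 − 198·(0.573576) ≈ 202 − 113.568 ≈ 88.4319
c ≈ √88.4319 ≈ 9.40382

c = 9.404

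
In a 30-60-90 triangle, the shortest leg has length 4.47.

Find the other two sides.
In a 30-60-90 triangle the sides are in ratio 1 : √3 : 2 (short leg : long leg : hypotenuse).
Long leg = 4.47·√3 ≈ 4.47·1.73205 ≈ 7.74227
Hypotenuse = 2·4.47 = 8.94

Long leg = 4.47√3 = 7.742, Hypotenuse = 8.94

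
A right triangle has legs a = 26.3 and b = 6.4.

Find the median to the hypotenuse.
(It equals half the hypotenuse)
Hypotenuse c = √(a² + b²) = √(691.69 + 40.96) = √732.65 ≈ 27.0675
Median to hypotenuse = c/2 ≈ 27.0675/2 ≈ 13.5338

Median = 13.53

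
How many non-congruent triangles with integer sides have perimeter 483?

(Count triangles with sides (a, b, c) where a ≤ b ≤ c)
Let a ≤ b ≤ c with a + b + c = 483. The only binding inequality is a + b > c, i.e. 483 − c > c, so c < 483/2; and c ≥ 483/3 since c is the largest side.
So 161 ≤ c ≤ 241. For each c, b runs from ⌈(483 − c)/2⌉ up to c (then a = 483 − b − c satisfies 1 ≤ a ≤ b automatically), giving c − ⌈(483 − c)/2⌉ + 1 choices.
Summing over c: 1 + 2 + 4 + 5 + … + 119 + 121  (81 terms, c = 161, …, 241) = 4921
Check (closed form: nearest integer to p²/48 for even p, (p+3)²/48 for odd p): (483+3)²/48 = 486²/48 = 236196/48 ≈ 4920.75 → 4921

4921 triangles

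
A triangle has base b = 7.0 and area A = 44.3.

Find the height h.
A = ½·b·h  ⇒  h = 2A/b = 2·44.3/7.0 = 88.6/7.0 ≈ 12.6571

h = 12.66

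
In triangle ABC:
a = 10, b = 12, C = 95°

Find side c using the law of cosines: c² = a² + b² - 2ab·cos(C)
c² = 10² + 12² − 2·10·12·cos(95°)
cos(95°) ≈ -0.0871557
c² ≈ 100 + 144 − 240·(-0.0871557) ≈ 244 + 20.9174 ≈ 264.917
c ≈ √264.917 ≈ 16.2763

c = 16.28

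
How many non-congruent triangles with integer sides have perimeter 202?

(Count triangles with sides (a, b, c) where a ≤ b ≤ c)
Let a ≤ b ≤ c with a + b + c = 202. The only binding inequality is a + b > c, i.e. 202 − c > c, so c < 202/2; and c ≥ 202/3 since c is the largest side.
So 68 ≤ c ≤ 100. For each c, b runs from ⌈(202 − c)/2⌉ up to c (then a = 202 − b − c satisfies 1 ≤ a ≤ b automatically), giving c − ⌈(202 − c)/2⌉ + 1 choices.
Summing over c: 2 + 3 + 5 + 6 + … + 48 + 50  (33 terms, c = 68, …, 100) = 850
Check (closed form: nearest integer to p²/48 for even p, (p+3)²/48 for odd p): 202²/48 = 40804/48 ≈ 850.08 → 850

850 triangles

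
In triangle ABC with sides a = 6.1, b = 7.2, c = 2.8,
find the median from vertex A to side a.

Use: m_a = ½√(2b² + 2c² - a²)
m_a = ½√(2·7.2² + 2·2.8² − 6.1²) = ½√(2·51.84 + 2·7.84 − 37.21) = ½√(103.68 + 15.68 − 37.21) = ½√82.15
√82.15 ≈ 9.06366, so m_a ≈ 4.53183

m_a = 4.532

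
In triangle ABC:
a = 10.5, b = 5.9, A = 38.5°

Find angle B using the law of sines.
a/sin(A) = b/sin(B)  ⇒  sin(B) = b·sin(A)/a = 5.9·sin(38.5°)/10.5
sin(38.5°) ≈ 0.622515
sin(B) ≈ 5.9·0.622515/10.5 ≈ 3.67284/10.5 ≈ 0.349794
B = arcsin(0.349794) ≈ 20.4747°
(Since b ≤ a we need B ≤ A, so the obtuse alternative 180° − 20.4747° ≈ 159.525° is rejected.)

B = 20.47°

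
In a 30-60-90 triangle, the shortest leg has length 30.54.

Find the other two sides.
In a 30-60-90 triangle the sides are in ratio 1 : √3 : 2 (short leg : long leg : hypotenuse).
Long leg = 30.54·√3 ≈ 30.54·1.73205 ≈ 52.8968
Hypotenuse = 2·30.54 = 61.08

Long leg = 30.54√3 = 52.9, Hypotenuse = 61.08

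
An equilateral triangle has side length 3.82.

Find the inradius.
r = Area/s with s the semi-perimeter.
Area = (√3/4)·3.82² = (√3/4)·14.5924 ≈ 0.433013·14.5924 ≈ 6.31869
s = 3·3.82/2 = 5.73
r ≈ 6.31869/5.73 ≈ 1.10274
(Equivalently r = side/(2√3) = 3.82/3.4641 ≈ 1.10274.)

r = 1.103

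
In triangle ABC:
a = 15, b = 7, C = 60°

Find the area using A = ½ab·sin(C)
A = ½·a·b·sin(C) = ½·15·7·sin(60°)
sin(60°) ≈ 0.866025
A ≈ ½·105·0.866025 = 52.5·0.866025 ≈ 45.4663

Area = 45.47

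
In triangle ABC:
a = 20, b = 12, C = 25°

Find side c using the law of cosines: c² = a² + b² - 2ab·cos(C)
c² = 20² + 12² − 2·20·12·cos(25°)
cos(25°) ≈ 0.906308
c² ≈ 400 + 144 − 480·(0.906308) ≈ 544 − 435.028 ≈ 108.972
c ≈ √108.972 ≈ 10.439

c = 10.44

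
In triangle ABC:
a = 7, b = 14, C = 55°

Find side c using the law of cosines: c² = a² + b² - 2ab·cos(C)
c² = 7² + 14² − 2·7·14·cos(55°)
cos(55°) ≈ 0.573576
c² ≈ 49 + 196 − 196·(0.573576) ≈ 245 − 112.421 ≈ 132.579
c ≈ √132.579 ≈ 11.5143

c = 11.51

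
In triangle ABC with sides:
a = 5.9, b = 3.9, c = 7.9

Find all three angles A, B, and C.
Law of cosines for each angle (a² = 34.81, b² = 15.21, c² = 62.41):
cos(A) = (b² + c² − a²)/(2bc) = (15.21 + 62.41 − 34.81)/(2·3.9·7.9) = 42.81/61.62 ≈ 0.694742  ⇒  A ≈ 45.9933°
cos(B) = (a² + c² − b²)/(2ac) = (34.81 + 62.41 − 15.21)/(2·5.9·7.9) = 82.01/93.22 ≈ 0.879747  ⇒  B ≈ 28.3882°
cos(C) = (a² + b² − c²)/(2ab) = (34.81 + 15.21 − 62.41)/(2·5.9·3.9) = -12.39/46.02 ≈ -0.269231  ⇒  C ≈ 105.618°
Check: A + B + C ≈ 180°

A = 45.99°, B = 28.39°, C = 105.6°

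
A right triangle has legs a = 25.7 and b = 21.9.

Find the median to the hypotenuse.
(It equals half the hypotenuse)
Hypotenuse c = √(a² + b²) = √(660.49 + 479.61) = √1140.1 ≈ 33.7654
Median to hypotenuse = c/2 ≈ 33.7654/2 ≈ 16.8827

Median = 16.88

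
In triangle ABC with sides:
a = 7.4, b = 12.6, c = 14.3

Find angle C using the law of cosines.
c² = a² + b² − 2ab·cos(C)  ⇒  cos(C) = (a² + b² − c²)/(2ab)
cos(C) = (7.4² + 12.6² − 14.3²)/(2·7.4·12.6) = (54.76 + 158.76 − 204.49)/186.48 = 9.03/186.48 ≈ 0.0484234
C = arccos(0.0484234) ≈ 87.2245°

C = 87.22°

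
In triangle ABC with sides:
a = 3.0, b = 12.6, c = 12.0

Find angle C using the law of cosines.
c² = a² + b² − 2ab·cos(C)  ⇒  cos(C) = (a² + b² − c²)/(2ab)
cos(C) = (3.0² + 12.6² − 12.0²)/(2·3.0·12.6) = (9 + 158.76 − 144)/75.6 = 23.76/75.6 ≈ 0.314286
C = arccos(0.314286) ≈ 71.6823°

C = 71.68°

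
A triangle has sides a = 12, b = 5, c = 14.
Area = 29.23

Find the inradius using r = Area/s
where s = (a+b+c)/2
s = (12 + 5 + 14)/2 = 31/2 = 15.5
r = Area/s = 29.23/15.5 ≈ 1.88581

r = 1.886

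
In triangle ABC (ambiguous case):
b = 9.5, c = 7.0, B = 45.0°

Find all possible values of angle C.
b/sin(B) = c/sin(C)  ⇒  sin(C) = c·sin(B)/b = 7.0·sin(45.0°)/9.5
sin(45.0°) ≈ 0.707107
sin(C) ≈ 7.0·0.707107/9.5 ≈ 4.94975/9.5 ≈ 0.521026
Candidate 1: C₁ = arcsin(0.521026) ≈ 31.4011°  →  A = 180° − 45.0° − 31.4011° ≈ 103.599° > 0, valid
Candidate 2: C₂ = 180° − C₁ ≈ 148.599°  →  A = 180° − 45.0° − 148.599° ≈ -13.5989° ≤ 0, not a valid triangle

C = 31.4° (one solution)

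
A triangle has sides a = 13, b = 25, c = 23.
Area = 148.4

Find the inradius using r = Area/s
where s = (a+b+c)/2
s = (13 + 25 + 23)/2 = 61/2 = 30.5
r = Area/s = 148.4/30.5 ≈ 4.86557

r = 4.866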